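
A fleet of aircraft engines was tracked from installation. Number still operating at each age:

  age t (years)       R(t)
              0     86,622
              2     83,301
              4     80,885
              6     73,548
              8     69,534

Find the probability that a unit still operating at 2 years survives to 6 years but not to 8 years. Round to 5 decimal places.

0.04819

This is the probability of reaching 6 but not 8, conditional on being operational at 2: (R(6) − R(8)) / R(2).
= (73,548 − 69,534) / 83,301 = 4,014 / 83,301 = 0.048187.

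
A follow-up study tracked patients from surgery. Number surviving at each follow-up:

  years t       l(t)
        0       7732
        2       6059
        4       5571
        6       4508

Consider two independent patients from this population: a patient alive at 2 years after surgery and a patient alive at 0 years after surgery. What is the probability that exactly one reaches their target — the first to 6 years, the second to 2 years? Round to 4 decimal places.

0.3616

p₁ = l(6)/l(2) = 4508/6059 = 0.744017; p₂ = l(2)/l(0) = 6059/7732 = 0.783626.
P(exactly one) = p₁(1−p₂) + (1−p₁)p₂ = 0.160986 + 0.200595 = 0.361581.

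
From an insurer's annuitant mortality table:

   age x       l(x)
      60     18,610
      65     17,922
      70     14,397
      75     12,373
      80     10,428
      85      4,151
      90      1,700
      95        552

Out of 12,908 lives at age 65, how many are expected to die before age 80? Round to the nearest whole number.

The relevant probability is 1 − 10,428/17,922 = 0.418145.
Expected number = 12,908 × 0.418145 = 5397.

5397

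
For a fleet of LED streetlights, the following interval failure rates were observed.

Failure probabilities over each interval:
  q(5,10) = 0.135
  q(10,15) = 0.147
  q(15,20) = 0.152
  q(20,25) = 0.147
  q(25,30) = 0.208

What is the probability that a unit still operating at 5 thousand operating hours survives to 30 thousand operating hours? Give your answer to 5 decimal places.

0.42270

The overall survival probability is (1 − 0.135) × (1 − 0.147) × (1 − 0.152) × (1 − 0.147) × (1 − 0.208).
= 0.865 × 0.853 × 0.848 × 0.853 × 0.792 = 0.422703.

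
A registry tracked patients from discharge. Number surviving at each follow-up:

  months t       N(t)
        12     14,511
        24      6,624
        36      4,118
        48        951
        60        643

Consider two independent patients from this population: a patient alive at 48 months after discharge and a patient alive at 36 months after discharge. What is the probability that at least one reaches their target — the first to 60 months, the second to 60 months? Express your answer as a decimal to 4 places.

0.7267

p₁ = N(60)/N(48) = 643/951 = 0.676130; p₂ = N(60)/N(36) = 643/4,118 = 0.156144.
P(at least one) = 1 − (1−p₁)(1−p₂) = 1 − 0.323870 × 0.843856 = 0.726700.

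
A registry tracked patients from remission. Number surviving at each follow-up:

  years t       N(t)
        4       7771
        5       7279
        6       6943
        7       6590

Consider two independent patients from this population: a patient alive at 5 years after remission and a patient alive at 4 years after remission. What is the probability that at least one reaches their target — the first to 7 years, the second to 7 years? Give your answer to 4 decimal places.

0.9856

p₁ = N(7)/N(5) = 6590/7279 = 0.905344; p₂ = N(7)/N(4) = 6590/7771 = 0.848025.
P(at least one) = 1 − (1−p₁)(1−p₂) = 1 − 0.094656 × 0.151975 = 0.985615.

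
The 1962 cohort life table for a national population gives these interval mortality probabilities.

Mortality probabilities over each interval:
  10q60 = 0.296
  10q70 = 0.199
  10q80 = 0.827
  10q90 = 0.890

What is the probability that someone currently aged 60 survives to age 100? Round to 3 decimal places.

Survival from 60 to 100 is the product of surviving each interval: (1 − 0.296) × (1 − 0.199) × (1 − 0.827) × (1 − 0.890).
= 0.704 × 0.801 × 0.173 × 0.110 = 0.010731.

0.011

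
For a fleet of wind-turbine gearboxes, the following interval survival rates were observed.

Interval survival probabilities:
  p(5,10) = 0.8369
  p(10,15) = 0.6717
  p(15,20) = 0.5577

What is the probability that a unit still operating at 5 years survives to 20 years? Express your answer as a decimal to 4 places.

Survival from 5 to 20 is the product of surviving each interval: 0.8369 × 0.6717 × 0.5577.
= 0.313509.

0.3135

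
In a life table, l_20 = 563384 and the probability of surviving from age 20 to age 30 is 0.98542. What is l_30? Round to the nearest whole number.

l_30 = l_20 × p = 563384 × 0.98542 = 555170.

555170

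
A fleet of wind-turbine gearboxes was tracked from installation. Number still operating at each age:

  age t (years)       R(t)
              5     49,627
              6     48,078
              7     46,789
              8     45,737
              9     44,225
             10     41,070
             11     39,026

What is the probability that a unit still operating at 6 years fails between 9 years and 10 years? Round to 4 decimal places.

This is the probability of reaching 9 but not 10, conditional on being operational at 6: (R(9) − R(10)) / R(6).
= (44,225 − 41,070) / 48,078 = 3,155 / 48,078 = 0.065623.

0.0656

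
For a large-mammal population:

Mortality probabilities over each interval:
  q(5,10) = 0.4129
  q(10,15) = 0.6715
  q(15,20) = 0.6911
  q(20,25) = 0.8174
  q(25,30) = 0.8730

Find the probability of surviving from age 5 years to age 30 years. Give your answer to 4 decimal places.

The overall survival probability is (1 − 0.4129) × (1 − 0.6715) × (1 − 0.6911) × (1 − 0.8174) × (1 − 0.8730).
= 0.5871 × 0.3285 × 0.3089 × 0.1826 × 0.1270 = 0.001382.

0.0014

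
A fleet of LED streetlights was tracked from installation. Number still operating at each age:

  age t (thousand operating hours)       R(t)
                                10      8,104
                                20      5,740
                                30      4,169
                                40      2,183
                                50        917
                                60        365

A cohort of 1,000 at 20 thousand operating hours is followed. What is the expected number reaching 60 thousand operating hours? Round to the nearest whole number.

The relevant probability is 365/5,740 = 0.063589.
Expected number = 1,000 × 0.063589 = 64.

64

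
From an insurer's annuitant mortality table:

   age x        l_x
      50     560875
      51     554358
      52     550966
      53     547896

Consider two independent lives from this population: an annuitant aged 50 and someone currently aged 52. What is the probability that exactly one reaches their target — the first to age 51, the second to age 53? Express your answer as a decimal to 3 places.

p₁ = l_51/l_50 = 554358/560875 = 0.988381; p₂ = l_53/l_52 = 547896/550966 = 0.994428.
P(exactly one) = p₁(1−p₂) + (1−p₁)p₂ = 0.005507 + 0.011554 = 0.017062.

0.017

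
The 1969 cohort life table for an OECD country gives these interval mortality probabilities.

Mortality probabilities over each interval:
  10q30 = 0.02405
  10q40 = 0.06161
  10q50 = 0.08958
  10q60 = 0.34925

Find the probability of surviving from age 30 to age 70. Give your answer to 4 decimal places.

40p30 = (1 − 0.02405) × (1 − 0.06161) × (1 − 0.08958) × (1 − 0.34925).
= 0.97595 × 0.93839 × 0.91042 × 0.65075 = 0.542584.

0.5426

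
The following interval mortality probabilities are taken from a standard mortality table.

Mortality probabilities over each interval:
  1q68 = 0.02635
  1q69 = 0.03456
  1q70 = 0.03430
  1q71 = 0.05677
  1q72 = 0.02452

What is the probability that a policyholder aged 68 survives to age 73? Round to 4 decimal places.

Chaining the interval survival probabilities: (1 − 0.02635) × (1 − 0.03456) × (1 − 0.03430) × (1 − 0.05677) × (1 − 0.02452).
= 0.97365 × 0.96544 × 0.96570 × 0.94323 × 0.97548 = 0.835231.

0.8352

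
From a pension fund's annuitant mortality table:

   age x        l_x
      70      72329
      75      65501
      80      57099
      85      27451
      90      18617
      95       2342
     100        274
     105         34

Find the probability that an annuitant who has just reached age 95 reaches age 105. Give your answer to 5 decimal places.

We want 10p95 = l_105/l_95.
The conditional survival probability is l_105/l_95 = 34/2342 = 0.014518.

0.01452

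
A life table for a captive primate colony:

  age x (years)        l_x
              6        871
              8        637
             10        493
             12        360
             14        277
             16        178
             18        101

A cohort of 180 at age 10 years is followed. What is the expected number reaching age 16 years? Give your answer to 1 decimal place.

The relevant probability is 178/493 = 0.361055.
Expected number = 180 × 0.361055 = 65.0.

65.0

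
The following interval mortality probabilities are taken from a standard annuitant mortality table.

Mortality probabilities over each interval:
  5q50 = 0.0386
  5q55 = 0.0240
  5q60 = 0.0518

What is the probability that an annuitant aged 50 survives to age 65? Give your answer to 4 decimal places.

15p50 = (1 − 0.0386) × (1 − 0.0240) × (1 − 0.0518).
= 0.9614 × 0.9760 × 0.9482 = 0.889721.

0.8897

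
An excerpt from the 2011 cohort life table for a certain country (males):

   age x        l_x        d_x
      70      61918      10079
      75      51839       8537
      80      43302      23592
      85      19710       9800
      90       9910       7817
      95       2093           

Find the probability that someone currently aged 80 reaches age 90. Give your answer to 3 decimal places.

We want 10p80 = l_90/l_80.
The conditional survival probability is l_90/l_80 = 9910/43302 = 0.228858.

0.229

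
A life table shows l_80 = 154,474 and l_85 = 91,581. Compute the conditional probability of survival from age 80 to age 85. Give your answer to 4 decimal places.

The conditional survival probability is l_85/l_80 = 91,581/154,474 = 0.592857.

0.5929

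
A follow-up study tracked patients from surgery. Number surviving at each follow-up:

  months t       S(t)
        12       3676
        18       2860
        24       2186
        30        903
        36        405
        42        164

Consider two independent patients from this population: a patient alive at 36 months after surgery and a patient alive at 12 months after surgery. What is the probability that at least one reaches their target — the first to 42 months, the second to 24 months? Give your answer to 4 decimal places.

0.7588

p₁ = S(42)/S(36) = 164/405 = 0.404938; p₂ = S(24)/S(12) = 2186/3676 = 0.594668.
P(at least one) = 1 − (1−p₁)(1−p₂) = 1 − 0.595062 × 0.405332 = 0.758802.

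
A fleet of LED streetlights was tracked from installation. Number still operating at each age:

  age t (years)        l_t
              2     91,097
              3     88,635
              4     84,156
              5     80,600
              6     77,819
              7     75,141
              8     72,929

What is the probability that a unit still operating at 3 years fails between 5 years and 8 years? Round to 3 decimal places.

0.087

This is the probability of reaching 5 but not 8, conditional on being operational at 3: (l_5 − l_8) / l_3.
= (80,600 − 72,929) / 88,635 = 7,671 / 88,635 = 0.086546.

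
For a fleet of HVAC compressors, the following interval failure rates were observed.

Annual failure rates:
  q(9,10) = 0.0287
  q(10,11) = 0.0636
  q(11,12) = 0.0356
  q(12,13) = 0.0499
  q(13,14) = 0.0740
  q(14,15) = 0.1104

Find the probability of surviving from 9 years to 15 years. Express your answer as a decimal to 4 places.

Chaining the interval survival probabilities: (1 − 0.0287) × (1 − 0.0636) × (1 − 0.0356) × (1 − 0.0499) × (1 − 0.0740) × (1 − 0.1104).
= 0.9713 × 0.9364 × 0.9644 × 0.9501 × 0.9260 × 0.8896 = 0.686510.

0.6865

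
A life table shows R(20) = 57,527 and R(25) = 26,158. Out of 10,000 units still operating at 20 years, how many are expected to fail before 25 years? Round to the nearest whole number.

The relevant probability is 1 − 26,158/57,527 = 0.545292.
Expected number = 10,000 × 0.545292 = 5453.

5453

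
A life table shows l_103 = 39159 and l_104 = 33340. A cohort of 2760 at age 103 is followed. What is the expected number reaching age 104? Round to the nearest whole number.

2350

The relevant probability is 33340/39159 = 0.851401.
Expected number = 2760 × 0.851401 = 2350.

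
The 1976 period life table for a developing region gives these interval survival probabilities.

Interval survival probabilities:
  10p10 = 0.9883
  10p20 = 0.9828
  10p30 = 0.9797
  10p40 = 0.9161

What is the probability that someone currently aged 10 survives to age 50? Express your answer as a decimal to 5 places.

Survival from 10 to 50 is the product of surviving each interval: 0.9883 × 0.9828 × 0.9797 × 0.9161.
= 0.871746.

0.87175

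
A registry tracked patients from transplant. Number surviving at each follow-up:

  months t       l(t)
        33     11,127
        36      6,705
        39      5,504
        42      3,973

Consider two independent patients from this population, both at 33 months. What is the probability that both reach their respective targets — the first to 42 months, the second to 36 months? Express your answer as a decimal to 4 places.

0.2152

p₁ = l(42)/l(33) = 3,973/11,127 = 0.357059; p₂ = l(36)/l(33) = 6,705/11,127 = 0.602588.
P(both) = p₁ × p₂ = 0.357059 × 0.602588 = 0.215159.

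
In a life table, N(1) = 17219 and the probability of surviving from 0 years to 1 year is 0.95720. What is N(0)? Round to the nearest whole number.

17989

N(0) = N(1) / p = 17219 / 0.95720 = 17989.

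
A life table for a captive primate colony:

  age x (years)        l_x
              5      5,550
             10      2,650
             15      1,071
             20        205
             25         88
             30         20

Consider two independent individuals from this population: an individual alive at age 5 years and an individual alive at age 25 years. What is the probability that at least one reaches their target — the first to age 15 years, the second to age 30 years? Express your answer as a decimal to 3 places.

p₁ = l_15/l_5 = 1,071/5,550 = 0.192973; p₂ = l_30/l_25 = 20/88 = 0.227273.
P(at least one) = 1 − (1−p₁)(1−p₂) = 1 − 0.807027 × 0.772727 = 0.376388.

0.376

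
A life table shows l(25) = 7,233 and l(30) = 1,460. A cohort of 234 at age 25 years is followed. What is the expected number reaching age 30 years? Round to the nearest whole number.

47

The relevant probability is 1,460/7,233 = 0.201853.
Expected number = 234 × 0.201853 = 47.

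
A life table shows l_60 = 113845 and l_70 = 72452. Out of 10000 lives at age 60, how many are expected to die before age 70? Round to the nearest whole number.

3636

The relevant probability is 1 − 72452/113845 = 0.363591.
Expected number = 10000 × 0.363591 = 3636.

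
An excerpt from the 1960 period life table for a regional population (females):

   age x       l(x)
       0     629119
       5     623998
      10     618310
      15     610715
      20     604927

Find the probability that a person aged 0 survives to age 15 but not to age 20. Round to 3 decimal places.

This is the probability of reaching 15 but not 20, conditional on being alive at 0: (l(15) − l(20)) / l(0).
= (610715 − 604927) / 629119 = 5788 / 629119 = 0.009200.

0.009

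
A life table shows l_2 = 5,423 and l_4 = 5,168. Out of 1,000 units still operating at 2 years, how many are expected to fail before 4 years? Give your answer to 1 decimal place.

The relevant probability is 1 − 5,168/5,423 = 0.047022.
Expected number = 1,000 × 0.047022 = 47.0.

47.0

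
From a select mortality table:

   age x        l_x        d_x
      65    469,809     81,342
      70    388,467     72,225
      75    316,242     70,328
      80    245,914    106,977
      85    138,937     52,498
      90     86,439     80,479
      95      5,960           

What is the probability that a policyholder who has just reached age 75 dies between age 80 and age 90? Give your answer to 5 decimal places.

This is the probability of reaching 80 but not 90, conditional on being alive at 75: (l_80 − l_90) / l_75.
= (245,914 − 86,439) / 316,242 = 159,475 / 316,242 = 0.504282.

0.50428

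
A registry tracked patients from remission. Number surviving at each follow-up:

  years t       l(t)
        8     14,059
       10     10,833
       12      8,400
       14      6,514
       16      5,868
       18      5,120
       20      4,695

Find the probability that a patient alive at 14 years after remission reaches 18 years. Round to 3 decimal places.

The conditional survival probability is l(18)/l(14) = 5,120/6,514 = 0.785999.

0.786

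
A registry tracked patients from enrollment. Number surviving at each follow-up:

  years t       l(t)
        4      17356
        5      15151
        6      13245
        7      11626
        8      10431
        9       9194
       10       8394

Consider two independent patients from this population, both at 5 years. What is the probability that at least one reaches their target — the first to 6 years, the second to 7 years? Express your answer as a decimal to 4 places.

p₁ = l(6)/l(5) = 13245/15151 = 0.874200; p₂ = l(7)/l(5) = 11626/15151 = 0.767342.
P(at least one) = 1 − (1−p₁)(1−p₂) = 1 − 0.125800 × 0.232658 = 0.970732.

0.9707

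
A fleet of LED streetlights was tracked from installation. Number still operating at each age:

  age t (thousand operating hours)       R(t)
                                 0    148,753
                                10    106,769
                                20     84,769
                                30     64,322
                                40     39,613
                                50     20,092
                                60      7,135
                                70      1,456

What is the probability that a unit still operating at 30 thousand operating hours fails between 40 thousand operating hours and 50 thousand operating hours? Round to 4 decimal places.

0.3035

This is the probability of reaching 40 but not 50, conditional on being operational at 30: (R(40) − R(50)) / R(30).
= (39,613 − 20,092) / 64,322 = 19,521 / 64,322 = 0.303489.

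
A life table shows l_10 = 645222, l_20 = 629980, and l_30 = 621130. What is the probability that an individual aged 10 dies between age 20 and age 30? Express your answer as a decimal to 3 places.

We want 10|10q10 = (l_20 − l_30)/l_10.
This is the probability of reaching 20 but not 30, conditional on being alive at 10: (l_20 − l_30) / l_10.
= (629980 − 621130) / 645222 = 8850 / 645222 = 0.013716.

0.014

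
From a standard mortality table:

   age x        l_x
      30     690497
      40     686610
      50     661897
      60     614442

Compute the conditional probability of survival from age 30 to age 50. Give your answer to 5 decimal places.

0.95858

We want 20p30 = l_50/l_30.
The conditional survival probability is l_50/l_30 = 661897/690497 = 0.958581.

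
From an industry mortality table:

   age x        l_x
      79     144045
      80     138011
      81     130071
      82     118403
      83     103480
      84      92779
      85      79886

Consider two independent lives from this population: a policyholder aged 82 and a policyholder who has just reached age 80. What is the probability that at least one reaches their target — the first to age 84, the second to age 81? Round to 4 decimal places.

0.9875

p₁ = l_84/l_82 = 92779/118403 = 0.783587; p₂ = l_81/l_80 = 130071/138011 = 0.942468.
P(at least one) = 1 − (1−p₁)(1−p₂) = 1 − 0.216413 × 0.057532 = 0.987549.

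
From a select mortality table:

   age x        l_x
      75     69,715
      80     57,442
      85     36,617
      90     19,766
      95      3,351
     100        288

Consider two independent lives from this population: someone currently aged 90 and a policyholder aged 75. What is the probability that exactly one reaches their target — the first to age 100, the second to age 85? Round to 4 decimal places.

0.5245

p₁ = l_100/l_90 = 288/19,766 = 0.014570; p₂ = l_85/l_75 = 36,617/69,715 = 0.525238.
P(exactly one) = p₁(1−p₂) + (1−p₁)p₂ = 0.006917 + 0.517585 = 0.524503.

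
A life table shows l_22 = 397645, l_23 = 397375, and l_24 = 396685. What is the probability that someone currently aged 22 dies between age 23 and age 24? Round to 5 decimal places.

0.00174

We want 1|1q22 = (l_23 − l_24)/l_22.
This is the probability of reaching 23 but not 24, conditional on being alive at 22: (l_23 − l_24) / l_22.
= (397375 − 396685) / 397645 = 690 / 397645 = 0.001735.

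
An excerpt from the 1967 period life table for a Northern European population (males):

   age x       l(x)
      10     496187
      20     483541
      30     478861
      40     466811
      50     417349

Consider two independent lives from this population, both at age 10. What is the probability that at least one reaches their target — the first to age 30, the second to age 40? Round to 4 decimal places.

p₁ = l(30)/l(10) = 478861/496187 = 0.965082; p₂ = l(40)/l(10) = 466811/496187 = 0.940797.
P(at least one) = 1 − (1−p₁)(1−p₂) = 1 − 0.034918 × 0.059203 = 0.997933.

0.9979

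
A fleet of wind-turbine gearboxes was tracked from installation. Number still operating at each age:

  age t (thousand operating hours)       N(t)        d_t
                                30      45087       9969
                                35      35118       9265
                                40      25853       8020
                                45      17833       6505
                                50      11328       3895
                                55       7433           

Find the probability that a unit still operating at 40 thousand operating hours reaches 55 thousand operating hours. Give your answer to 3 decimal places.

The conditional survival probability is N(55)/N(40) = 7433/25853 = 0.287510.

0.288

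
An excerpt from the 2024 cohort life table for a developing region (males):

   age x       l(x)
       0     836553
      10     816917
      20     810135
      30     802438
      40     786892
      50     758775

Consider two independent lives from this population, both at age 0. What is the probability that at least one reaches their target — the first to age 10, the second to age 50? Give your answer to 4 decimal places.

p₁ = l(10)/l(0) = 816917/836553 = 0.976527; p₂ = l(50)/l(0) = 758775/836553 = 0.907026.
P(at least one) = 1 − (1−p₁)(1−p₂) = 1 − 0.023473 × 0.092974 = 0.997818.

0.9978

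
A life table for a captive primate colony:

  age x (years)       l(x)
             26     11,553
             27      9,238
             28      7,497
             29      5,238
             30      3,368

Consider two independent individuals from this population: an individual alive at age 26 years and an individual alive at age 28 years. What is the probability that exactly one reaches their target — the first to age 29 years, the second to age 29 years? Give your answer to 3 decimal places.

p₁ = l(29)/l(26) = 5,238/11,553 = 0.453389; p₂ = l(29)/l(28) = 5,238/7,497 = 0.698679.
P(exactly one) = p₁(1−p₂) + (1−p₁)p₂ = 0.136616 + 0.381906 = 0.518521.

0.519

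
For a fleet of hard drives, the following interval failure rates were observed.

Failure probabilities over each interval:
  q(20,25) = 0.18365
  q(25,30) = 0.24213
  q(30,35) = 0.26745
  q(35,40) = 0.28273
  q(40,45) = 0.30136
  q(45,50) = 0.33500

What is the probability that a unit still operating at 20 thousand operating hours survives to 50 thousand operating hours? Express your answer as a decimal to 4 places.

P(survive 20→50) = (1 − 0.18365) × (1 − 0.24213) × (1 − 0.26745) × (1 − 0.28273) × (1 − 0.30136) × (1 − 0.33500).
= 0.81635 × 0.75787 × 0.73255 × 0.71727 × 0.69864 × 0.66500 = 0.151031.

0.1510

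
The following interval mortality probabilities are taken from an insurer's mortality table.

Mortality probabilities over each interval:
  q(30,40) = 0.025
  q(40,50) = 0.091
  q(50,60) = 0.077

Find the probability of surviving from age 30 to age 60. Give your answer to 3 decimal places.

Chaining the interval survival probabilities: (1 − 0.025) × (1 − 0.091) × (1 − 0.077).
= 0.975 × 0.909 × 0.923 = 0.818032.

0.818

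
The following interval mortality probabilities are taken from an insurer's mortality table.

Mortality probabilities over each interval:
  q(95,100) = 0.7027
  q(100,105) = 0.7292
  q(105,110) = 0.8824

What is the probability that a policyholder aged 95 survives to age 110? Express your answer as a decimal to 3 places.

The overall survival probability is (1 − 0.7027) × (1 − 0.7292) × (1 − 0.8824).
= 0.2973 × 0.2708 × 0.1176 = 0.009468.

0.009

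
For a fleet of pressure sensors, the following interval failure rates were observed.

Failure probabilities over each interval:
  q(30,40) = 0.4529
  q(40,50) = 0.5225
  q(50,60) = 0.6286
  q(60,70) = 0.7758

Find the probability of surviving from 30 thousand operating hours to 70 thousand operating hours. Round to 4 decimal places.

The overall survival probability is (1 − 0.4529) × (1 − 0.5225) × (1 − 0.6286) × (1 − 0.7758).
= 0.5471 × 0.4775 × 0.3714 × 0.2242 = 0.021753.

0.0218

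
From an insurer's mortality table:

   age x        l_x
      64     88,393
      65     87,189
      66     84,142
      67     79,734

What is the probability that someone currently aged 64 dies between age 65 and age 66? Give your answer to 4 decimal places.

0.0345

We want 1|1q64 = (l_65 − l_66)/l_64.
This is the probability of reaching 65 but not 66, conditional on being alive at 64: (l_65 − l_66) / l_64.
= (87,189 − 84,142) / 88,393 = 3,047 / 88,393 = 0.034471.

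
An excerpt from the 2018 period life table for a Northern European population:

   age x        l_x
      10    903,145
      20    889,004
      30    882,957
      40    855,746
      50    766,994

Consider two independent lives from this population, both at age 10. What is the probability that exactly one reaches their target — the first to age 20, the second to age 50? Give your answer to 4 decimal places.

p₁ = l_20/l_10 = 889,004/903,145 = 0.984342; p₂ = l_50/l_10 = 766,994/903,145 = 0.849248.
P(exactly one) = p₁(1−p₂) + (1−p₁)p₂ = 0.148392 + 0.013298 = 0.161689.

0.1617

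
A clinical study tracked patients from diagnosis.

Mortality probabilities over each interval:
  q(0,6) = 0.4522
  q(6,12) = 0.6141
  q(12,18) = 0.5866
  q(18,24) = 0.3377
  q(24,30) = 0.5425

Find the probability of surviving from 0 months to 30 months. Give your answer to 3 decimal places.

P(survive 0→30) = (1 − 0.4522) × (1 − 0.6141) × (1 − 0.5866) × (1 − 0.3377) × (1 − 0.5425).
= 0.5478 × 0.3859 × 0.4134 × 0.6623 × 0.4575 = 0.026480.

0.026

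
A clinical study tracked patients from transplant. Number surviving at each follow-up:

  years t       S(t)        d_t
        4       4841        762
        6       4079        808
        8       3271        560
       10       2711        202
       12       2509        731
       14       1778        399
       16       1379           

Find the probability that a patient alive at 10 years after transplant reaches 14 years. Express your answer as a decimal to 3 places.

The conditional survival probability is S(14)/S(10) = 1778/2711 = 0.655847.

0.656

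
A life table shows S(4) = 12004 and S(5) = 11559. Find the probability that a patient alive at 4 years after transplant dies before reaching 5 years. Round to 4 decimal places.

P(die before 5 | alive at 4) = 1 − S(5)/S(4) = 1 − 11559/12004 = (445)/12004 = 0.037071.

0.0371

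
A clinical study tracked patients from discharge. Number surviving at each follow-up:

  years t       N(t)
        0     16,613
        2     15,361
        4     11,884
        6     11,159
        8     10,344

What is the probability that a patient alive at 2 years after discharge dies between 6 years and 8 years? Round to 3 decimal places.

This is the probability of reaching 6 but not 8, conditional on being alive at 2: (N(6) − N(8)) / N(2).
= (11,159 − 10,344) / 15,361 = 815 / 15,361 = 0.053056.

0.053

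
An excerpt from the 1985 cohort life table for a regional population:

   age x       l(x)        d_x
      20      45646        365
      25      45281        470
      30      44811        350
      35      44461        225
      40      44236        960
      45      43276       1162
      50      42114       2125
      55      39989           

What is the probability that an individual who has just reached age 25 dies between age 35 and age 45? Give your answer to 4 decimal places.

This is the probability of reaching 35 but not 45, conditional on being alive at 25: (l(35) − l(45)) / l(25).
= (44461 − 43276) / 45281 = 1185 / 45281 = 0.026170.

0.0262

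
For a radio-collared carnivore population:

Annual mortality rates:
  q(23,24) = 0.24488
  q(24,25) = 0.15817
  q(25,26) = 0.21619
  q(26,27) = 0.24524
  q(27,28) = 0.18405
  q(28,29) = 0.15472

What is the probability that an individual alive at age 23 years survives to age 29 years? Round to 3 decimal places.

P(survive 23→29) = (1 − 0.24488) × (1 − 0.15817) × (1 − 0.21619) × (1 − 0.24524) × (1 − 0.18405) × (1 − 0.15472).
= 0.75512 × 0.84183 × 0.78381 × 0.75476 × 0.81595 × 0.84528 = 0.259373.

0.259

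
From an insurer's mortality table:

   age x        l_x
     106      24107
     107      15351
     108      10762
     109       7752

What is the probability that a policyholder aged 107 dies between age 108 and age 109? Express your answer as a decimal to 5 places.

We want 1|1q107 = (l_108 − l_109)/l_107.
This is the probability of reaching 108 but not 109, conditional on being alive at 107: (l_108 − l_109) / l_107.
= (10762 − 7752) / 15351 = 3010 / 15351 = 0.196078.

0.19608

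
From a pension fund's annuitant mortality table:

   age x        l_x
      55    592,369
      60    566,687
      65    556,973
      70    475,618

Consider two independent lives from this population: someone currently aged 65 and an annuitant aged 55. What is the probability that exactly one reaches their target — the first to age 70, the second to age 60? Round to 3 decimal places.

p₁ = l_70/l_65 = 475,618/556,973 = 0.853934; p₂ = l_60/l_55 = 566,687/592,369 = 0.956645.
P(exactly one) = p₁(1−p₂) + (1−p₁)p₂ = 0.037022 + 0.139733 = 0.176756.

0.177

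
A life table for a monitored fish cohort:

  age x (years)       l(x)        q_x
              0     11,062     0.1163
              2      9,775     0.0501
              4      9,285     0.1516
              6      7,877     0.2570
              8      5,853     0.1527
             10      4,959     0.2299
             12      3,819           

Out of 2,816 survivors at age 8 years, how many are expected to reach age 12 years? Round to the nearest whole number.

The relevant probability is 3,819/5,853 = 0.652486.
Expected number = 2,816 × 0.652486 = 1837.

1837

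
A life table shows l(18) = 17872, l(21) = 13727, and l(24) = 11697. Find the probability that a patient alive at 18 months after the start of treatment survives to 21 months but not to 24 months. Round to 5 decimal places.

This is the probability of reaching 21 but not 24, conditional on being alive at 18: (l(21) − l(24)) / l(18).
= (13727 − 11697) / 17872 = 2030 / 17872 = 0.113585.

0.11359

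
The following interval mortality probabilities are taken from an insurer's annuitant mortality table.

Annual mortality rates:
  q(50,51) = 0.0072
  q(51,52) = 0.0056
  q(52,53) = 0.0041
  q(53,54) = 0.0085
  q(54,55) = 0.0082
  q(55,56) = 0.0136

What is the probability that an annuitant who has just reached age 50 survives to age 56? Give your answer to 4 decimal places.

The overall survival probability is (1 − 0.0072) × (1 − 0.0056) × (1 − 0.0041) × (1 − 0.0085) × (1 − 0.0082) × (1 − 0.0136).
= 0.9928 × 0.9944 × 0.9959 × 0.9915 × 0.9918 × 0.9864 = 0.953693.

0.9537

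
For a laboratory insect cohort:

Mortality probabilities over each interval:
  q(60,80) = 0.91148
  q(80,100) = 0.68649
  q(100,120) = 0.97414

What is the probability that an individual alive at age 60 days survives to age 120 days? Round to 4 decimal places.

0.0007

Survival from 60 to 120 is the product of surviving each interval: (1 − 0.91148) × (1 − 0.68649) × (1 − 0.97414).
= 0.08852 × 0.31351 × 0.02586 = 0.000718.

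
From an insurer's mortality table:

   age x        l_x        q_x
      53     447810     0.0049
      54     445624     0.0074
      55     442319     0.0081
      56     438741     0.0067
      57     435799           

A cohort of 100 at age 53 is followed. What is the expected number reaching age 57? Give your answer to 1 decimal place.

The relevant probability is 435799/447810 = 0.973178.
Expected number = 100 × 0.973178 = 97.3.

97.3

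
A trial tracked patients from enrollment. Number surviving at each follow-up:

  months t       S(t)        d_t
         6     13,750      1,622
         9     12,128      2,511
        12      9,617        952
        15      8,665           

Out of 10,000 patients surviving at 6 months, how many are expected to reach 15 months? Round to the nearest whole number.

The relevant probability is 8,665/13,750 = 0.630182.
Expected number = 10,000 × 0.630182 = 6302.

6302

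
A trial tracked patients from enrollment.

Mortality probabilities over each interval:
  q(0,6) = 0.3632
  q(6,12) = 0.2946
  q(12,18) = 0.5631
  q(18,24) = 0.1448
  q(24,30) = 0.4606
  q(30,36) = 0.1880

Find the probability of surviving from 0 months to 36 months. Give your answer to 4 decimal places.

0.0735

Survival from 0 to 36 is the product of surviving each interval: (1 − 0.3632) × (1 − 0.2946) × (1 − 0.5631) × (1 − 0.1448) × (1 − 0.4606) × (1 − 0.1880).
= 0.6368 × 0.7054 × 0.4369 × 0.8552 × 0.5394 × 0.8120 = 0.073511.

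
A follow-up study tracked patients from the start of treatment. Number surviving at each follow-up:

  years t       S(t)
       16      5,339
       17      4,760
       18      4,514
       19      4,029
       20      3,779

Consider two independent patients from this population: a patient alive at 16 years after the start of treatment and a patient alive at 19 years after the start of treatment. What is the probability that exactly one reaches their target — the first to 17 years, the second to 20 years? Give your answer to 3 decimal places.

p₁ = S(17)/S(16) = 4,760/5,339 = 0.891553; p₂ = S(20)/S(19) = 3,779/4,029 = 0.937950.
P(exactly one) = p₁(1−p₂) + (1−p₁)p₂ = 0.055321 + 0.101718 = 0.157039.

0.157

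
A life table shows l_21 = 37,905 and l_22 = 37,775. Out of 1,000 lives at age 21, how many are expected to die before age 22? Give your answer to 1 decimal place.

3.4

The relevant probability is 1 − 37,775/37,905 = 0.003430.
Expected number = 1,000 × 0.003430 = 3.4.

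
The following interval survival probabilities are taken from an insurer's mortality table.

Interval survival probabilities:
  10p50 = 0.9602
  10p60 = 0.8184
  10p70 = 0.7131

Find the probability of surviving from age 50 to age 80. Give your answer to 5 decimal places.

Survival from 50 to 80 is the product of surviving each interval: 0.9602 × 0.8184 × 0.7131.
= 0.560374.

0.56037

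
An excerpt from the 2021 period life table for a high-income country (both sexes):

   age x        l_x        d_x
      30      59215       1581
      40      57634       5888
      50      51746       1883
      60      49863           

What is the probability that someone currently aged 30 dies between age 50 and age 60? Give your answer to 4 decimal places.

0.0318

We want 20|10q30 = (l_50 − l_60)/l_30.
This is the probability of reaching 50 but not 60, conditional on being alive at 30: (l_50 − l_60) / l_30.
= (51746 − 49863) / 59215 = 1883 / 59215 = 0.031799.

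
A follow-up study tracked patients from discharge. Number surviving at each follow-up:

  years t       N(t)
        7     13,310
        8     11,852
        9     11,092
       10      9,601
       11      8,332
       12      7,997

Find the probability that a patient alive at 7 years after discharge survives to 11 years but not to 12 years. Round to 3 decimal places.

0.025

This is the probability of reaching 11 but not 12, conditional on being alive at 7: (N(11) − N(12)) / N(7).
= (8,332 − 7,997) / 13,310 = 335 / 13,310 = 0.025169.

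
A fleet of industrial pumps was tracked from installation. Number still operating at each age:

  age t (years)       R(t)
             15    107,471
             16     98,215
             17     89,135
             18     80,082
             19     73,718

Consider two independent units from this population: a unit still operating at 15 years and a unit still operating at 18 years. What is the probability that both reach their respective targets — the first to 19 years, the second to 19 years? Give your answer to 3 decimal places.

p₁ = R(19)/R(15) = 73,718/107,471 = 0.685934; p₂ = R(19)/R(18) = 73,718/80,082 = 0.920531.
P(both) = p₁ × p₂ = 0.685934 × 0.920531 = 0.631424.

0.631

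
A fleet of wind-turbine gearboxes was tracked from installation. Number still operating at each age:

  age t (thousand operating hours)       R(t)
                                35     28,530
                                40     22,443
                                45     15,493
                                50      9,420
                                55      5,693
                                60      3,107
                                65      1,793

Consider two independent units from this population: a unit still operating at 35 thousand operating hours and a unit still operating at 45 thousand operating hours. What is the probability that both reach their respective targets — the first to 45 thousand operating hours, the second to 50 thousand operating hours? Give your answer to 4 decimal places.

p₁ = R(45)/R(35) = 15,493/28,530 = 0.543042; p₂ = R(50)/R(45) = 9,420/15,493 = 0.608017.
P(both) = p₁ × p₂ = 0.543042 × 0.608017 = 0.330179.

0.3302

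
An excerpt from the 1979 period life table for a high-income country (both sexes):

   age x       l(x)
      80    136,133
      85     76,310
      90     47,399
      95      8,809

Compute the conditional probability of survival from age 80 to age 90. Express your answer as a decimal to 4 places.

0.3482

The conditional survival probability is l(90)/l(80) = 47,399/136,133 = 0.348182.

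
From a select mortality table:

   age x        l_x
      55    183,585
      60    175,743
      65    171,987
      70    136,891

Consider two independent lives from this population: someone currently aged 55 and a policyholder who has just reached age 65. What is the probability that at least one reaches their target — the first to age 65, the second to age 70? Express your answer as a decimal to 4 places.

p₁ = l_65/l_55 = 171,987/183,585 = 0.936825; p₂ = l_70/l_65 = 136,891/171,987 = 0.795938.
P(at least one) = 1 − (1−p₁)(1−p₂) = 1 − 0.063175 × 0.204062 = 0.987108.

0.9871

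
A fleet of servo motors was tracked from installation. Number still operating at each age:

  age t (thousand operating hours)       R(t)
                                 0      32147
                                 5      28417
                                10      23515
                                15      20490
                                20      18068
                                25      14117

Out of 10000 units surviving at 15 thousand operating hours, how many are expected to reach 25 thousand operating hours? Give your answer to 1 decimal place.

The relevant probability is 14117/20490 = 0.688970.
Expected number = 10000 × 0.688970 = 6889.7.

6889.7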